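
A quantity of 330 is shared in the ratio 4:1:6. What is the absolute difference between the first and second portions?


Total parts = 4 + 1 + 6 = 11
Value per part = 330 / 11 = 30
Shares: 4*30=120, 1*30=30, 6*30=180
First share = 120, second share = 30
Difference = |120 - 30| = 90

90


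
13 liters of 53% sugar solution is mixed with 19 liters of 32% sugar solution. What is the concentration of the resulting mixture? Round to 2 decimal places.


Solute in mixture 1 = 53% of 13 L = 13*53/100 = 689/100 L
Solute in mixture 2 = 32% of 19 L = 19*32/100 = 152/25 L
Total solute = 689/100 + 152/25 = 1297/100 L
Total volume = 13 + 19 = 32 L
Final concentration = 1297/100/32 * 100 = 40.53%

40.53


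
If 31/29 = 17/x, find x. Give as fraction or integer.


Setting up: 31/29 = 17/x
Cross multiply: 31 * x = 29 * 17
31x = 493
x = 493/31
x = 493/31

493/31


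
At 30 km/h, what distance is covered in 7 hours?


Using distance = speed * time
Speed = 30 km/h
Time = 7 hours
Distance = 30 * 7
= 210 km

210


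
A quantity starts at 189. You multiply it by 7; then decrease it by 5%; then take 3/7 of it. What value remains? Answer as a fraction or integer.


Start with 189.
Step 1: Multiply by 7: 189 * 7 = 1323
Step 2: Decrease by 5%: 1323 * 95/100 = 25137/20
Step 3: Take 3/7: 25137/20 * 3/7 = 10773/20
Final result = 10773/20

10773/20


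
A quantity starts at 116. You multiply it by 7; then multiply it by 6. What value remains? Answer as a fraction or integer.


Start with 116.
Step 1: Multiply by 7: 116 * 7 = 812
Step 2: Multiply by 6: 812 * 6 = 4872
Final result = 4872

4872


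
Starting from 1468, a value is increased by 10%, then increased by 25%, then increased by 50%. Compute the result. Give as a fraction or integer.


Start: 1468
Step 1: increase by 10% => multiply by 110/100
  1468 * 110/100 = 8074/5
Step 2: increase by 25% => multiply by 125/100
  8074/5 * 125/100 = 4037/2
Step 3: increase by 50% => multiply by 150/100
  4037/2 * 150/100 = 12111/4
Final value = 12111/4

12111/4


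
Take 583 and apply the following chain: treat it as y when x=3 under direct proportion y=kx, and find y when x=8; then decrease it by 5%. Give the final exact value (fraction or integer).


Start with 583.
Step 1: Direct prop: k = (583)/3; new y = k*8 = 583*8/3 = 4664/3
Step 2: Decrease by 5%: 4664/3 * 95/100 = 22154/15
Final result = 22154/15

22154/15


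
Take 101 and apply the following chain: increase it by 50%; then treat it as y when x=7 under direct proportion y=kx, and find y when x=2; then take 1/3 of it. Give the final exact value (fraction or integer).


Start with 101.
Step 1: Increase by 50%: 101 * 150/100 = 303/2
Step 2: Direct prop: k = (303/2)/7; new y = k*2 = 303/2*2/7 = 303/7
Step 3: Take 1/3: 303/7 * 1/3 = 101/7
Final result = 101/7

101/7


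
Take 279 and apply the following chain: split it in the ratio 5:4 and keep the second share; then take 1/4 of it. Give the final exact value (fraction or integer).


Start with 279.
Step 1: Split 5:4, second share = 279 * 4/9 = 124
Step 2: Take 1/4: 124 * 1/4 = 31
Final result = 31

31


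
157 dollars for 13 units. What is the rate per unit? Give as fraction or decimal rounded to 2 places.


Total dollars = 157
Number of units = 13
Unit rate = 157 / 13
= 12.08 dollars per unit

12.08


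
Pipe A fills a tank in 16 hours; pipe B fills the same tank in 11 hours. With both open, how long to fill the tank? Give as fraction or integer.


Rate of A = 1/16 job per hour
Rate of B = 1/11 job per hour
Combined rate = 1/16 + 1/11
Find common denominator: (11 + 16)/(16*11) = 27/176
Combined rate = 27/176 job per hour
Time together = 1 / (27/176) = 176/27 hours

176/27


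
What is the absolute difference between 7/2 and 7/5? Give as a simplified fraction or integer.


Simplify: 7/2 = 7/2 and 7/5 = 7/5
Find common denominator: LCD = 10
Convert: 35/10 and 14/10
Difference = |35 - 14|/10 = 21/10
Simplified = 21/10

21/10


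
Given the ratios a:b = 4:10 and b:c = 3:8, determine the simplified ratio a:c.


Given a:b = 4:10 and b:c = 3:8
Make b consistent. Multiply first ratio by 3: a:b = 12:30
Multiply second ratio by 10: b:c = 30:80
Now b = 30 in both, so a:b:c = 12:30:80
Therefore a:c = 12:80
Simplify by GCD: a:c = 3:20

3:20


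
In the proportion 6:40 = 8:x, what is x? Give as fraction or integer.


Setting up: 6/40 = 8/x
Cross multiply: 6 * x = 40 * 8
6x = 320
x = 320/6
x = 160/3

160/3


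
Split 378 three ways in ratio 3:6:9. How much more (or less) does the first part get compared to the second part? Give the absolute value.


Total parts = 3 + 6 + 9 = 18
Value per part = 378 / 18 = 21
Shares: 3*21=63, 6*21=126, 9*21=189
First share = 63, second share = 126
Difference = |63 - 126| = 63

63


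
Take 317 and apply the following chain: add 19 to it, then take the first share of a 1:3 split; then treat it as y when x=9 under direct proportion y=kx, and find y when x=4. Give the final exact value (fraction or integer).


Start with 317.
Step 1: Add 19: 317+19=336; split 1:3 first = 336*1/4 = 84
Step 2: Direct prop: k = (84)/9; new y = k*4 = 84*4/9 = 112/3
Final result = 112/3

112/3


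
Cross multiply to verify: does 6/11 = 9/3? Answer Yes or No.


Cross multiply to check 6/11 = 9/3
Left cross product: 6 * 3 = 18
Right cross product: 11 * 9 = 99
18 != 99
Not equal, so proportions differ => No

No


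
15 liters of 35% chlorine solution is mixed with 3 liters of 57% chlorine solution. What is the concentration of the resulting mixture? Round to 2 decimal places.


Solute in mixture 1 = 35% of 15 L = 15*35/100 = 21/4 L
Solute in mixture 2 = 57% of 3 L = 3*57/100 = 171/100 L
Total solute = 21/4 + 171/100 = 174/25 L
Total volume = 15 + 3 = 18 L
Final concentration = 174/25/18 * 100 = 38.67%

38.67


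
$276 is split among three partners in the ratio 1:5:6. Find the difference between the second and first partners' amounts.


Total parts = 1 + 5 + 6 = 12
Value per part = 276 / 12 = 23
Shares: 1*23=23, 5*23=115, 6*23=138
Second share = 115, first share = 23
Difference = |115 - 23| = 92

92


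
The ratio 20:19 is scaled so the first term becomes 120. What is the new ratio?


Original ratio: 20:19
First term target: 120
Scale factor = 120 / 20 = 6
Multiply second term: 19 * 6 = 114
Equivalent ratio = 120:114

120:114


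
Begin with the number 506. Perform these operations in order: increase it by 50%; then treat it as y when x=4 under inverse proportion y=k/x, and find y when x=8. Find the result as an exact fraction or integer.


Start with 506.
Step 1: Increase by 50%: 506 * 150/100 = 759
Step 2: Inverse prop: k = (759)*4; new y = k/8 = 759*4/8 = 759/2
Final result = 759/2

759/2


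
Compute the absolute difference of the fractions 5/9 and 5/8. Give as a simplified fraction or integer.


Simplify: 5/9 = 5/9 and 5/8 = 5/8
Find common denominator: LCD = 72
Convert: 40/72 and 45/72
Difference = |40 - 45|/72 = 5/72
Simplified = 5/72

5/72


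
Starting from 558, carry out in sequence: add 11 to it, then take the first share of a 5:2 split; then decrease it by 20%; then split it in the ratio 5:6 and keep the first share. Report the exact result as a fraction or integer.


Start with 558.
Step 1: Add 11: 558+11=569; split 5:2 first = 569*5/7 = 2845/7
Step 2: Decrease by 20%: 2845/7 * 80/100 = 2276/7
Step 3: Split 5:6, first share = 2276/7 * 5/11 = 11380/77
Final result = 11380/77

11380/77


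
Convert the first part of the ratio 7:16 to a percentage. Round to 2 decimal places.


Total parts = 7 + 16 = 23
First part fraction = 7/23
Percentage = (7/23) * 100
= 0.304348 * 100
= 30.43%

30.43


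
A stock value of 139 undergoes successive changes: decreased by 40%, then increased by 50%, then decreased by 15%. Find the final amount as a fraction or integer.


Start: 139
Step 1: decrease by 40% => multiply by 60/100
  139 * 60/100 = 417/5
Step 2: increase by 50% => multiply by 150/100
  417/5 * 150/100 = 1251/10
Step 3: decrease by 15% => multiply by 85/100
  1251/10 * 85/100 = 21267/200
Final value = 21267/200

21267/200


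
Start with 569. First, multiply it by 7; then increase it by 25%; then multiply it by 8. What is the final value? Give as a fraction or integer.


Start with 569.
Step 1: Multiply by 7: 569 * 7 = 3983
Step 2: Increase by 25%: 3983 * 125/100 = 19915/4
Step 3: Multiply by 8: 19915/4 * 8 = 39830
Final result = 39830

39830


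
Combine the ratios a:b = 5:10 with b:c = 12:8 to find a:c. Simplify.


Given a:b = 5:10 and b:c = 12:8
Make b consistent. Multiply first ratio by 12: a:b = 60:120
Multiply second ratio by 10: b:c = 120:80
Now b = 120 in both, so a:b:c = 60:120:80
Therefore a:c = 60:80
Simplify by GCD: a:c = 3:4

3:4


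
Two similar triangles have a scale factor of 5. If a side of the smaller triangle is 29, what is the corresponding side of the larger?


Similar triangles have proportional sides
Scale factor = 5
Smaller side = 29
Corresponding larger side = 29 * 5
= 145

145


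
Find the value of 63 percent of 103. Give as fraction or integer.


Compute 63% of 103
Convert percentage: 63% = 63/100
Multiply: 103 * 63/100
= 6489/100
= 6489/100

6489/100


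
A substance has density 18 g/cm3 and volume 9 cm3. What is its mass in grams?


Using mass = density * volume
Density = 18 g/cm3
Volume = 9 cm3
Mass = 18 * 9
= 162 g

162


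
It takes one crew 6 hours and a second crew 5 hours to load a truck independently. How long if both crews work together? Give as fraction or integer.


Rate of A = 1/6 job per hour
Rate of B = 1/5 job per hour
Combined rate = 1/6 + 1/5
Find common denominator: (5 + 6)/(6*5) = 11/30
Combined rate = 11/30 job per hour
Time together = 1 / (11/30) = 30/11 hours

30/11


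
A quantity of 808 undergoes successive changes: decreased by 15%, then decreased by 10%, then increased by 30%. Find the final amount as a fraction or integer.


Start: 808
Step 1: decrease by 15% => multiply by 85/100
  808 * 85/100 = 3434/5
Step 2: decrease by 10% => multiply by 90/100
  3434/5 * 90/100 = 15453/25
Step 3: increase by 30% => multiply by 130/100
  15453/25 * 130/100 = 200889/250
Final value = 200889/250

200889/250


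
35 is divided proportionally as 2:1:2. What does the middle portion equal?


Ratio = 2:1:2
Total parts = 2 + 1 + 2 = 5
Value per part = 35 / 5 = 7
First share = 2 * 7 = 14
Middle share = 1 * 7 = 7
Third share = 2 * 7 = 14

7


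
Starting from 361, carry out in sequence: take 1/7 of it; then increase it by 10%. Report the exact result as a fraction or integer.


Start with 361.
Step 1: Take 1/7: 361 * 1/7 = 361/7
Step 2: Increase by 10%: 361/7 * 110/100 = 3971/70
Final result = 3971/70

3971/70


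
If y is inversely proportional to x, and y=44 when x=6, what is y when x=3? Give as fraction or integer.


Inverse proportion: y = k/x
Find k: k = 6 * 44 = 264
Compute y at x=3: y = 264/3
y = 88

88


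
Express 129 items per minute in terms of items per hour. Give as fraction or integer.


Converting from per minute to per hour
Rate = 129 items per minute
Multiply by 60: 129 * 60
= 7740 items per hour

7740


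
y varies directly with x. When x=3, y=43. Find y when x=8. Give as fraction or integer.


Direct proportion: y = kx
Find k: k = 43/3 = 43/3
Compute y at x=8: y = 43/3 * 8
y = 344/3

344/3


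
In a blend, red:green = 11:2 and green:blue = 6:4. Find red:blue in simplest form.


Given a:b = 11:2 and b:c = 6:4
Make b consistent. Multiply first ratio by 6: a:b = 66:12
Multiply second ratio by 2: b:c = 12:8
Now b = 12 in both, so a:b:c = 66:12:8
Therefore a:c = 66:8
Simplify by GCD: a:c = 33:4

33:4


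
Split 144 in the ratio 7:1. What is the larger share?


Total parts = 7 + 1 = 8
Value per part = 144 / 8 = 18
First share = 7 * 18 = 126
Second share = 1 * 18 = 18
Larger share = 126

126


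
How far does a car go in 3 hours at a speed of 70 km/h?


Using distance = speed * time
Speed = 70 km/h
Time = 3 hours
Distance = 70 * 3
= 210 km

210


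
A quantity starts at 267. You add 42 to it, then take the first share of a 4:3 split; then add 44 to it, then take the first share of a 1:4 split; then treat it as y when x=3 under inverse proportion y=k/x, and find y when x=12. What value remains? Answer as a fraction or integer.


Start with 267.
Step 1: Add 42: 267+42=309; split 4:3 first = 309*4/7 = 1236/7
Step 2: Add 44: 1236/7+44=1544/7; split 1:4 first = 1544/7*1/5 = 1544/35
Step 3: Inverse prop: k = (1544/35)*3; new y = k/12 = 1544/35*3/12 = 386/35
Final result = 386/35

386/35


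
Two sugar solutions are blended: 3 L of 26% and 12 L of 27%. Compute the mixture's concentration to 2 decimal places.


Solute in mixture 1 = 26% of 3 L = 3*26/100 = 39/50 L
Solute in mixture 2 = 27% of 12 L = 12*27/100 = 81/25 L
Total solute = 39/50 + 81/25 = 201/50 L
Total volume = 3 + 12 = 15 L
Final concentration = 201/50/15 * 100 = 26.80%

26.80


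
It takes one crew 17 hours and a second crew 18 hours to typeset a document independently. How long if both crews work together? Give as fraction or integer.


Rate of A = 1/17 job per hour
Rate of B = 1/18 job per hour
Combined rate = 1/17 + 1/18
Find common denominator: (18 + 17)/(17*18) = 35/306
Combined rate = 35/306 job per hour
Time together = 1 / (35/306) = 306/35 hours

306/35


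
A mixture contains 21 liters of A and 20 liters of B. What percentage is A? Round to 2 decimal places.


Volume of A = 21 L
Volume of B = 20 L
Total volume = 21 + 20 = 41 L
Percentage of A = (21/41) * 100
= 51.22%

51.22


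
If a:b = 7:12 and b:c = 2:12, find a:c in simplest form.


Given a:b = 7:12 and b:c = 2:12
Make b consistent. Multiply first ratio by 2: a:b = 14:24
Multiply second ratio by 12: b:c = 24:144
Now b = 24 in both, so a:b:c = 14:24:144
Therefore a:c = 14:144
Simplify by GCD: a:c = 7:72

7:72


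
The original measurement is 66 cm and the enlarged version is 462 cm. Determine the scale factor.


Original length = 66 cm
Scaled length = 462 cm
Scale factor = 462 / 66
= 7

7


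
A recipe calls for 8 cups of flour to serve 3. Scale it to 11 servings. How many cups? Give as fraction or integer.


Original: 8 cups for 3 servings
Target servings = 11
Scaling factor = 11/3
New amount = 8 * 11/3
= 88/3
= 88/3 cups

88/3


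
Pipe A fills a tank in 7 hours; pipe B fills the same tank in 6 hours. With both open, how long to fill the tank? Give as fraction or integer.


Rate of A = 1/7 job per hour
Rate of B = 1/6 job per hour
Combined rate = 1/7 + 1/6
Find common denominator: (6 + 7)/(7*6) = 13/42
Combined rate = 13/42 job per hour
Time together = 1 / (13/42) = 42/13 hours

42/13


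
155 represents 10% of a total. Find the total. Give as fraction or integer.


Given: 155 is 10% of the whole
Set up: 155 = 10/100 * whole
whole = 155 * 100 / 10
whole = 15500 / 10
whole = 1550

1550


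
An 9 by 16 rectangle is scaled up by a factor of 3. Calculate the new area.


Original dimensions: 9 x 16
Enlargement factor = 3
New width = 9 * 3 = 27
New height = 16 * 3 = 48
New area = 27 * 48 = 1296

1296


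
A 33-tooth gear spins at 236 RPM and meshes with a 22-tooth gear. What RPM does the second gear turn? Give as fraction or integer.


Gear ratio: teeth_A * RPM_A = teeth_B * RPM_B
33 * 236 = 22 * RPM_B
7788 = 22 * RPM_B
RPM_B = 7788 / 22
RPM_B = 354

354


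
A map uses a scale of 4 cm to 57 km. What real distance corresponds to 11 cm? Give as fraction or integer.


Map scale: 4 cm = 57 km
Measured distance on map = 11 cm
Set up proportion: 11 * 57 / 4
= 627 / 4
= 627/4 km

627/4


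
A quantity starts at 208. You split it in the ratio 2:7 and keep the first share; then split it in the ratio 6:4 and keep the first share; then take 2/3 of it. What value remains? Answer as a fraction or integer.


Start with 208.
Step 1: Split 2:7, first share = 208 * 2/9 = 416/9
Step 2: Split 6:4, first share = 416/9 * 6/10 = 416/15
Step 3: Take 2/3: 416/15 * 2/3 = 832/45
Final result = 832/45

832/45


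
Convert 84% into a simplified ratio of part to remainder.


Part = 84%, Remainder = 16%
Ratio = 84:16
GCD(84, 16) = 4
Simplify: 21:4 = 21:4

21:4


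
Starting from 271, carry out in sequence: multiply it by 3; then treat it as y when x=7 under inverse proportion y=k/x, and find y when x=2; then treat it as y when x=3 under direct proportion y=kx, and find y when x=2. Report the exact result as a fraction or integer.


Start with 271.
Step 1: Multiply by 3: 271 * 3 = 813
Step 2: Inverse prop: k = (813)*7; new y = k/2 = 813*7/2 = 5691/2
Step 3: Direct prop: k = (5691/2)/3; new y = k*2 = 5691/2*2/3 = 1897
Final result = 1897

1897


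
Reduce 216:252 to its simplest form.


Find GCD(216, 252)
GCD = 36
Divide both by 36: 216/36 = 6, 252/36 = 7
Simplified ratio = 6:7

6:7


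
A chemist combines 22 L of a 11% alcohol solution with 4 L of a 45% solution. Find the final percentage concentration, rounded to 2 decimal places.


Solute in mixture 1 = 11% of 22 L = 22*11/100 = 121/50 L
Solute in mixture 2 = 45% of 4 L = 4*45/100 = 9/5 L
Total solute = 121/50 + 9/5 = 211/50 L
Total volume = 22 + 4 = 26 L
Final concentration = 211/50/26 * 100 = 16.23%

16.23


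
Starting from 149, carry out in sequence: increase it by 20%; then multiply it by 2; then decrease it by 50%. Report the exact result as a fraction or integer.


Start with 149.
Step 1: Increase by 20%: 149 * 120/100 = 894/5
Step 2: Multiply by 2: 894/5 * 2 = 1788/5
Step 3: Decrease by 50%: 1788/5 * 50/100 = 894/5
Final result = 894/5

894/5


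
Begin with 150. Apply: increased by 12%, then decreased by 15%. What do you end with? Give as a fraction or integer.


Start: 150
Step 1: increase by 12% => multiply by 112/100
  150 * 112/100 = 168
Step 2: decrease by 15% => multiply by 85/100
  168 * 85/100 = 714/5
Final value = 714/5

714/5


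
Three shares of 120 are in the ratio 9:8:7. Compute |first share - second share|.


Total parts = 9 + 8 + 7 = 24
Value per part = 120 / 24 = 5
Shares: 9*5=45, 8*5=40, 7*5=35
First share = 45, second share = 40
Difference = |45 - 40| = 5

5


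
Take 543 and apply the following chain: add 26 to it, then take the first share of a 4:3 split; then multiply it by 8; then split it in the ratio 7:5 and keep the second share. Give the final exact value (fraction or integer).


Start with 543.
Step 1: Add 26: 543+26=569; split 4:3 first = 569*4/7 = 2276/7
Step 2: Multiply by 8: 2276/7 * 8 = 18208/7
Step 3: Split 7:5, second share = 18208/7 * 5/12 = 22760/21
Final result = 22760/21

22760/21


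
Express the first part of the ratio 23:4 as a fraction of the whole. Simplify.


Total parts = 23 + 4 = 27
First part fraction = 23/27
Simplify: 23/27 = 23/27

23/27


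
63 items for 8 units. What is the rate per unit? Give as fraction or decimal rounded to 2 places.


Total items = 63
Number of units = 8
Unit rate = 63 / 8
= 7.88 items per unit

7.88


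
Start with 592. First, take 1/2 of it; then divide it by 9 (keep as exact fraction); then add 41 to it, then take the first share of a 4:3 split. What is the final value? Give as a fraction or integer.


Start with 592.
Step 1: Take 1/2: 592 * 1/2 = 296
Step 2: Divide by 9: 296 / 9 = 296/9
Step 3: Add 41: 296/9+41=665/9; split 4:3 first = 665/9*4/7 = 380/9
Final result = 380/9

380/9


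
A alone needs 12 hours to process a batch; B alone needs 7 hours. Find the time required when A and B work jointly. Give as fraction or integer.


Rate of A = 1/12 job per hour
Rate of B = 1/7 job per hour
Combined rate = 1/12 + 1/7
Find common denominator: (7 + 12)/(12*7) = 19/84
Combined rate = 19/84 job per hour
Time together = 1 / (19/84) = 84/19 hours

84/19


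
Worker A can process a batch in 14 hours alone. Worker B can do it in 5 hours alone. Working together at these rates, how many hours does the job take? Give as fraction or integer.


Rate of A = 1/14 job per hour
Rate of B = 1/5 job per hour
Combined rate = 1/14 + 1/5
Find common denominator: (5 + 14)/(14*5) = 19/70
Combined rate = 19/70 job per hour
Time together = 1 / (19/70) = 70/19 hours

70/19


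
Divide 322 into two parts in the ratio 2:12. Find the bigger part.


Total parts = 2 + 12 = 14
Value per part = 322 / 14 = 23
First share = 2 * 23 = 46
Second share = 12 * 23 = 276
Larger share = 276

276


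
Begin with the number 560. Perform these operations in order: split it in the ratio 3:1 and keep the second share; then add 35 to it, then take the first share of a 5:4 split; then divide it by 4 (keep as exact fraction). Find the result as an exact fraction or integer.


Start with 560.
Step 1: Split 3:1, second share = 560 * 1/4 = 140
Step 2: Add 35: 140+35=175; split 5:4 first = 175*5/9 = 875/9
Step 3: Divide by 4: 875/9 / 4 = 875/36
Final result = 875/36

875/36


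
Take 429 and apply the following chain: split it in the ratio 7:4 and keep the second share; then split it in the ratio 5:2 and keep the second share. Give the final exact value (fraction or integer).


Start with 429.
Step 1: Split 7:4, second share = 429 * 4/11 = 156
Step 2: Split 5:2, second share = 156 * 2/7 = 312/7
Final result = 312/7

312/7


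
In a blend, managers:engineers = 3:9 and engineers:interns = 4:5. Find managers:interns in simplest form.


Given a:b = 3:9 and b:c = 4:5
Make b consistent. Multiply first ratio by 4: a:b = 12:36
Multiply second ratio by 9: b:c = 36:45
Now b = 36 in both, so a:b:c = 12:36:45
Therefore a:c = 12:45
Simplify by GCD: a:c = 4:15

4:15


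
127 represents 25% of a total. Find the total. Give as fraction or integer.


Given: 127 is 25% of the whole
Set up: 127 = 25/100 * whole
whole = 127 * 100 / 25
whole = 12700 / 25
whole = 508

508


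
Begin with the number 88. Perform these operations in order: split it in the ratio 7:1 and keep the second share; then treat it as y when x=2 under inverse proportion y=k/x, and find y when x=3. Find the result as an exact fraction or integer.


Start with 88.
Step 1: Split 7:1, second share = 88 * 1/8 = 11
Step 2: Inverse prop: k = (11)*2; new y = k/3 = 11*2/3 = 22/3
Final result = 22/3

22/3


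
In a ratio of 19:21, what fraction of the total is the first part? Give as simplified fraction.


Total parts = 19 + 21 = 40
First part fraction = 19/40
Simplify: 19/40 = 19/40

19/40


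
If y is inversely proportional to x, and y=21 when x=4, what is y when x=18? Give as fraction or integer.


Inverse proportion: y = k/x
Find k: k = 4 * 21 = 84
Compute y at x=18: y = 84/18
y = 14/3

14/3


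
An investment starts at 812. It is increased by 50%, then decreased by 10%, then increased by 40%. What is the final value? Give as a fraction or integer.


Start: 812
Step 1: increase by 50% => multiply by 150/100
  812 * 150/100 = 1218
Step 2: decrease by 10% => multiply by 90/100
  1218 * 90/100 = 5481/5
Step 3: increase by 40% => multiply by 140/100
  5481/5 * 140/100 = 38367/25
Final value = 38367/25

38367/25


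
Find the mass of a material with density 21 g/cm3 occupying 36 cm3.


Using mass = density * volume
Density = 21 g/cm3
Volume = 36 cm3
Mass = 21 * 36
= 756 g

756


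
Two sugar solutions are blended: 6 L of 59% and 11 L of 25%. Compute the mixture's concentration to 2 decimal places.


Solute in mixture 1 = 59% of 6 L = 6*59/100 = 177/50 L
Solute in mixture 2 = 25% of 11 L = 11*25/100 = 11/4 L
Total solute = 177/50 + 11/4 = 629/100 L
Total volume = 6 + 11 = 17 L
Final concentration = 629/100/17 * 100 = 37.00%

37.00


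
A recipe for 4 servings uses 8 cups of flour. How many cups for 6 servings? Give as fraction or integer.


Original: 8 cups for 4 servings
Target servings = 6
Scaling factor = 6/4
New amount = 8 * 6/4
= 48/4
= 12 cups

12


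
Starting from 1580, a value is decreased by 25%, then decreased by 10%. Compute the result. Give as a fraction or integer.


Start: 1580
Step 1: decrease by 25% => multiply by 75/100
  1580 * 75/100 = 1185
Step 2: decrease by 10% => multiply by 90/100
  1185 * 90/100 = 2133/2
Final value = 2133/2

2133/2


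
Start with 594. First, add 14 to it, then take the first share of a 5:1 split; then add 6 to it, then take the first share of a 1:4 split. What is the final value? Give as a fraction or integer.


Start with 594.
Step 1: Add 14: 594+14=608; split 5:1 first = 608*5/6 = 1520/3
Step 2: Add 6: 1520/3+6=1538/3; split 1:4 first = 1538/3*1/5 = 1538/15
Final result = 1538/15

1538/15


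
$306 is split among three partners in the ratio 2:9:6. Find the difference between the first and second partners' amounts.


Total parts = 2 + 9 + 6 = 17
Value per part = 306 / 17 = 18
Shares: 2*18=36, 9*18=162, 6*18=108
First share = 36, second share = 162
Difference = |36 - 162| = 126

126


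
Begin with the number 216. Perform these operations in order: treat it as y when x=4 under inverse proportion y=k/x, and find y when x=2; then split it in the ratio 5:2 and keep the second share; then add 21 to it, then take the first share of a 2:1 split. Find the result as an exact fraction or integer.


Start with 216.
Step 1: Inverse prop: k = (216)*4; new y = k/2 = 216*4/2 = 432
Step 2: Split 5:2, second share = 432 * 2/7 = 864/7
Step 3: Add 21: 864/7+21=1011/7; split 2:1 first = 1011/7*2/3 = 674/7
Final result = 674/7

674/7


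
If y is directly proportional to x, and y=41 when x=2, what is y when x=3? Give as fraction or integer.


Direct proportion: y = kx
Find k: k = 41/2 = 41/2
Compute y at x=3: y = 41/2 * 3
y = 123/2

123/2


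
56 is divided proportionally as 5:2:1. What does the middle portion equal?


Ratio = 5:2:1
Total parts = 5 + 2 + 1 = 8
Value per part = 56 / 8 = 7
First share = 5 * 7 = 35
Middle share = 2 * 7 = 14
Third share = 1 * 7 = 7

14


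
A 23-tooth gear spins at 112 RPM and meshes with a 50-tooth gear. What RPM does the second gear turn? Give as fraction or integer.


Gear ratio: teeth_A * RPM_A = teeth_B * RPM_B
23 * 112 = 50 * RPM_B
2576 = 50 * RPM_B
RPM_B = 2576 / 50
RPM_B = 1288/25

1288/25


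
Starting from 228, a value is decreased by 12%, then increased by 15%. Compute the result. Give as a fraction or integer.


Start: 228
Step 1: decrease by 12% => multiply by 88/100
  228 * 88/100 = 5016/25
Step 2: increase by 15% => multiply by 115/100
  5016/25 * 115/100 = 28842/125
Final value = 28842/125

28842/125


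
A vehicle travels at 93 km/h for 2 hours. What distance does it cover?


Using distance = speed * time
Speed = 93 km/h
Time = 2 hours
Distance = 93 * 2
= 186 km

186


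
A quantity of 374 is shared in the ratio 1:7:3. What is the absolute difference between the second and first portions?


Total parts = 1 + 7 + 3 = 11
Value per part = 374 / 11 = 34
Shares: 1*34=34, 7*34=238, 3*34=102
Second share = 238, first share = 34
Difference = |238 - 34| = 204

204


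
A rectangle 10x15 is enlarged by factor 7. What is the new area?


Original dimensions: 10 x 15
Enlargement factor = 7
New width = 10 * 7 = 70
New height = 15 * 7 = 105
New area = 70 * 105 = 7350

7350


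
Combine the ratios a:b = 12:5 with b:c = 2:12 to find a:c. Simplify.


Given a:b = 12:5 and b:c = 2:12
Make b consistent. Multiply first ratio by 2: a:b = 24:10
Multiply second ratio by 5: b:c = 10:60
Now b = 10 in both, so a:b:c = 24:10:60
Therefore a:c = 24:60
Simplify by GCD: a:c = 2:5

2:5


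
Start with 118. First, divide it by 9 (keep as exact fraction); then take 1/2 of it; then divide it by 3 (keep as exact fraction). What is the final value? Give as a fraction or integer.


Start with 118.
Step 1: Divide by 9: 118 / 9 = 118/9
Step 2: Take 1/2: 118/9 * 1/2 = 59/9
Step 3: Divide by 3: 59/9 / 3 = 59/27
Final result = 59/27

59/27


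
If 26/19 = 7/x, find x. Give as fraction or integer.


Setting up: 26/19 = 7/x
Cross multiply: 26 * x = 19 * 7
26x = 133
x = 133/26
x = 133/26

133/26


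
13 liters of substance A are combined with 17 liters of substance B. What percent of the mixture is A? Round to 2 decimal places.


Volume of A = 13 L
Volume of B = 17 L
Total volume = 13 + 17 = 30 L
Percentage of A = (13/30) * 100
= 43.33%

43.33


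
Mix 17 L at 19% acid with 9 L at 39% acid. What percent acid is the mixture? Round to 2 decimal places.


Solute in mixture 1 = 19% of 17 L = 17*19/100 = 323/100 L
Solute in mixture 2 = 39% of 9 L = 9*39/100 = 351/100 L
Total solute = 323/100 + 351/100 = 337/50 L
Total volume = 17 + 9 = 26 L
Final concentration = 337/50/26 * 100 = 25.92%

25.92


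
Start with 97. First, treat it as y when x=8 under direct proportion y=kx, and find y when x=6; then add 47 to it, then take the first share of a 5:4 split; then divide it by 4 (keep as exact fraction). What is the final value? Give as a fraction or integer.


Start with 97.
Step 1: Direct prop: k = (97)/8; new y = k*6 = 97*6/8 = 291/4
Step 2: Add 47: 291/4+47=479/4; split 5:4 first = 479/4*5/9 = 2395/36
Step 3: Divide by 4: 2395/36 / 4 = 2395/144
Final result = 2395/144

2395/144


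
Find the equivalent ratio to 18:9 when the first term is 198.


Original ratio: 18:9
First term target: 198
Scale factor = 198 / 18 = 11
Multiply second term: 9 * 11 = 99
Equivalent ratio = 198:99

198:99


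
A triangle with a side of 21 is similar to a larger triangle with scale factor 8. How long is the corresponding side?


Similar triangles have proportional sides
Scale factor = 8
Smaller side = 21
Corresponding larger side = 21 * 8
= 168

168


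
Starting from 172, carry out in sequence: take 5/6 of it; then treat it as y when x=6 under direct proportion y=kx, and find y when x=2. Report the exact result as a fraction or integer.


Start with 172.
Step 1: Take 5/6: 172 * 5/6 = 430/3
Step 2: Direct prop: k = (430/3)/6; new y = k*2 = 430/3*2/6 = 430/9
Final result = 430/9

430/9


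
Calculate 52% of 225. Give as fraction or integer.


Compute 52% of 225
Convert percentage: 52% = 52/100
Multiply: 225 * 52/100
= 11700/100
= 117

117


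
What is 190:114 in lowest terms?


Find GCD(190, 114)
GCD = 38
Divide both by 38: 190/38 = 5, 114/38 = 3
Simplified ratio = 5:3

5:3


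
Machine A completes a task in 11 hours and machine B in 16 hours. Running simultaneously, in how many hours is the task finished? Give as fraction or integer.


Rate of A = 1/11 job per hour
Rate of B = 1/16 job per hour
Combined rate = 1/11 + 1/16
Find common denominator: (16 + 11)/(11*16) = 27/176
Combined rate = 27/176 job per hour
Time together = 1 / (27/176) = 176/27 hours

176/27


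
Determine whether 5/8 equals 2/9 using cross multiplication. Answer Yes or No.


Cross multiply to check 5/8 = 2/9
Left cross product: 5 * 9 = 45
Right cross product: 8 * 2 = 16
45 != 16
Not equal, so proportions differ => No

No


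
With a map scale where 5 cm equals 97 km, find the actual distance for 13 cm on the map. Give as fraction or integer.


Map scale: 5 cm = 97 km
Measured distance on map = 13 cm
Set up proportion: 13 * 97 / 5
= 1261 / 5
= 1261/5 km

1261/5


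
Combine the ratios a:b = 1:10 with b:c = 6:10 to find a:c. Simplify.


Given a:b = 1:10 and b:c = 6:10
Make b consistent. Multiply first ratio by 6: a:b = 6:60
Multiply second ratio by 10: b:c = 60:100
Now b = 60 in both, so a:b:c = 6:60:100
Therefore a:c = 6:100
Simplify by GCD: a:c = 3:50

3:50


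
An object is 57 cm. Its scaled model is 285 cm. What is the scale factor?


Original length = 57 cm
Scaled length = 285 cm
Scale factor = 285 / 57
= 5

5


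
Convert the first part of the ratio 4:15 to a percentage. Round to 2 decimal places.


Total parts = 4 + 15 = 19
First part fraction = 4/19
Percentage = (4/19) * 100
= 0.210526 * 100
= 21.05%

21.05


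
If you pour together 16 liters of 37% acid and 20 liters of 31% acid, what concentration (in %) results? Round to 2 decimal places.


Solute in mixture 1 = 37% of 16 L = 16*37/100 = 148/25 L
Solute in mixture 2 = 31% of 20 L = 20*31/100 = 31/5 L
Total solute = 148/25 + 31/5 = 303/25 L
Total volume = 16 + 20 = 36 L
Final concentration = 303/25/36 * 100 = 33.67%

33.67


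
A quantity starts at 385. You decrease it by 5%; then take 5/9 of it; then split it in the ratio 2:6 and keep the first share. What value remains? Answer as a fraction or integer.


Start with 385.
Step 1: Decrease by 5%: 385 * 95/100 = 1463/4
Step 2: Take 5/9: 1463/4 * 5/9 = 7315/36
Step 3: Split 2:6, first share = 7315/36 * 2/8 = 7315/144
Final result = 7315/144

7315/144


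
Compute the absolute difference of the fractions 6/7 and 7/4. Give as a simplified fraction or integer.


Simplify: 6/7 = 6/7 and 7/4 = 7/4
Find common denominator: LCD = 28
Convert: 24/28 and 49/28
Difference = |24 - 49|/28 = 25/28
Simplified = 25/28

25/28


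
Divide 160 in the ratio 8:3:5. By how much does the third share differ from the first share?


Total parts = 8 + 3 + 5 = 16
Value per part = 160 / 16 = 10
Shares: 8*10=80, 3*10=30, 5*10=50
Third share = 50, first share = 80
Difference = |50 - 80| = 30

30


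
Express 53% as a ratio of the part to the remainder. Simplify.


Part = 53%, Remainder = 47%
Ratio = 53:47
GCD(53, 47) = 1
Simplify: 53:47 = 53:47

53:47


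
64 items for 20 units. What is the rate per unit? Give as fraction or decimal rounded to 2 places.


Total items = 64
Number of units = 20
Unit rate = 64 / 20
= 3.20 items per unit

3.20


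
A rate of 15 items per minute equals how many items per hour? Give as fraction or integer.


Converting from per minute to per hour
Rate = 15 items per minute
Multiply by 60: 15 * 60
= 900 items per hour

900


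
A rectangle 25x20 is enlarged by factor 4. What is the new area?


Original dimensions: 25 x 20
Enlargement factor = 4
New width = 25 * 4 = 100
New height = 20 * 4 = 80
New area = 100 * 80 = 8000

8000


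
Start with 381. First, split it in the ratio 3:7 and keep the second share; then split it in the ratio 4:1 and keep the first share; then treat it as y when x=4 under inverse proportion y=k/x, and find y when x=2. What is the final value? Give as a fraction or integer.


Start with 381.
Step 1: Split 3:7, second share = 381 * 7/10 = 2667/10
Step 2: Split 4:1, first share = 2667/10 * 4/5 = 5334/25
Step 3: Inverse prop: k = (5334/25)*4; new y = k/2 = 5334/25*4/2 = 10668/25
Final result = 10668/25

10668/25


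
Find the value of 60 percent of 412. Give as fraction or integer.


Compute 60% of 412
Convert percentage: 60% = 60/100
Multiply: 412 * 60/100
= 24720/100
= 1236/5

1236/5


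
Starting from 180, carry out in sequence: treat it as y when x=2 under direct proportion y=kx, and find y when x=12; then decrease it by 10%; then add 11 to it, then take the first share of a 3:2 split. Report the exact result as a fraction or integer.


Start with 180.
Step 1: Direct prop: k = (180)/2; new y = k*12 = 180*12/2 = 1080
Step 2: Decrease by 10%: 1080 * 90/100 = 972
Step 3: Add 11: 972+11=983; split 3:2 first = 983*3/5 = 2949/5
Final result = 2949/5

2949/5


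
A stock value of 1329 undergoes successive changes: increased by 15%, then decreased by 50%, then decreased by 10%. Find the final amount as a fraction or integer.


Start: 1329
Step 1: increase by 15% => multiply by 115/100
  1329 * 115/100 = 30567/20
Step 2: decrease by 50% => multiply by 50/100
  30567/20 * 50/100 = 30567/40
Step 3: decrease by 10% => multiply by 90/100
  30567/40 * 90/100 = 275103/400
Final value = 275103/400

275103/400


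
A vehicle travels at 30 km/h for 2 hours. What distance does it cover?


Using distance = speed * time
Speed = 30 km/h
Time = 2 hours
Distance = 30 * 2
= 60 km

60


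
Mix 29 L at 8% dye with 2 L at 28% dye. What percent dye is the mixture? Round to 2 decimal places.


Solute in mixture 1 = 8% of 29 L = 29*8/100 = 58/25 L
Solute in mixture 2 = 28% of 2 L = 2*28/100 = 14/25 L
Total solute = 58/25 + 14/25 = 72/25 L
Total volume = 29 + 2 = 31 L
Final concentration = 72/25/31 * 100 = 9.29%

9.29


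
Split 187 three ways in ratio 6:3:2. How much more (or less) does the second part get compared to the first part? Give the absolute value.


Total parts = 6 + 3 + 2 = 11
Value per part = 187 / 11 = 17
Shares: 6*17=102, 3*17=51, 2*17=34
Second share = 51, first share = 102
Difference = |51 - 102| = 51

51


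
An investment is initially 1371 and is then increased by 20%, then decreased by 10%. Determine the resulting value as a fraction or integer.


Start: 1371
Step 1: increase by 20% => multiply by 120/100
  1371 * 120/100 = 8226/5
Step 2: decrease by 10% => multiply by 90/100
  8226/5 * 90/100 = 37017/25
Final value = 37017/25

37017/25


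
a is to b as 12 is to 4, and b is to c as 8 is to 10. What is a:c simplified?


Given a:b = 12:4 and b:c = 8:10
Make b consistent. Multiply first ratio by 8: a:b = 96:32
Multiply second ratio by 4: b:c = 32:40
Now b = 32 in both, so a:b:c = 96:32:40
Therefore a:c = 96:40
Simplify by GCD: a:c = 12:5

12:5


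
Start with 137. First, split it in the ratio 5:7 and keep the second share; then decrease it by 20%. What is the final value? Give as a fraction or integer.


Start with 137.
Step 1: Split 5:7, second share = 137 * 7/12 = 959/12
Step 2: Decrease by 20%: 959/12 * 80/100 = 959/15
Final result = 959/15

959/15


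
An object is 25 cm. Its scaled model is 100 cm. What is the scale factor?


Original length = 25 cm
Scaled length = 100 cm
Scale factor = 100 / 25
= 4

4


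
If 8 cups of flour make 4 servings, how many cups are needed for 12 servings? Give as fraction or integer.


Original: 8 cups for 4 servings
Target servings = 12
Scaling factor = 12/4
New amount = 8 * 12/4
= 96/4
= 24 cups

24


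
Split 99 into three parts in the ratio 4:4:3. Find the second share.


Ratio = 4:4:3
Total parts = 4 + 4 + 3 = 11
Value per part = 99 / 11 = 9
First share = 4 * 9 = 36
Middle share = 4 * 9 = 36
Third share = 3 * 9 = 27

36


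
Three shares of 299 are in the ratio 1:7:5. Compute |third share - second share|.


Total parts = 1 + 7 + 5 = 13
Value per part = 299 / 13 = 23
Shares: 1*23=23, 7*23=161, 5*23=115
Third share = 115, second share = 161
Difference = |115 - 161| = 46

46


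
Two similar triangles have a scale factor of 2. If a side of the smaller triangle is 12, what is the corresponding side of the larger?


Similar triangles have proportional sides
Scale factor = 2
Smaller side = 12
Corresponding larger side = 12 * 2
= 24

24


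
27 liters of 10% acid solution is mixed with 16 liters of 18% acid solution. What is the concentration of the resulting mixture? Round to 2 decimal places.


Solute in mixture 1 = 10% of 27 L = 27*10/100 = 27/10 L
Solute in mixture 2 = 18% of 16 L = 16*18/100 = 72/25 L
Total solute = 27/10 + 72/25 = 279/50 L
Total volume = 27 + 16 = 43 L
Final concentration = 279/50/43 * 100 = 12.98%

12.98


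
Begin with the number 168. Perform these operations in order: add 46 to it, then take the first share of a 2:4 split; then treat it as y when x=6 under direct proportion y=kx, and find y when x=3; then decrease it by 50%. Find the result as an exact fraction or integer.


Start with 168.
Step 1: Add 46: 168+46=214; split 2:4 first = 214*2/6 = 214/3
Step 2: Direct prop: k = (214/3)/6; new y = k*3 = 214/3*3/6 = 107/3
Step 3: Decrease by 50%: 107/3 * 50/100 = 107/6
Final result = 107/6

107/6


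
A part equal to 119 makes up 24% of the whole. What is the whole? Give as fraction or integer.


Given: 119 is 24% of the whole
Set up: 119 = 24/100 * whole
whole = 119 * 100 / 24
whole = 11900 / 24
whole = 2975/6

2975/6


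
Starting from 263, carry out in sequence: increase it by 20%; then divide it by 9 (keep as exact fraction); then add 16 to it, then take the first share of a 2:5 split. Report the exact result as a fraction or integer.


Start with 263.
Step 1: Increase by 20%: 263 * 120/100 = 1578/5
Step 2: Divide by 9: 1578/5 / 9 = 526/15
Step 3: Add 16: 526/15+16=766/15; split 2:5 first = 766/15*2/7 = 1532/105
Final result = 1532/105

1532/105
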